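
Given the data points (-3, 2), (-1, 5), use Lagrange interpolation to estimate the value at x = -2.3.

Lagrange interpolation formula:
P(x) = Σ yᵢ × Lᵢ(x)
where Lᵢ(x) = Π_{j≠i} (x - xⱼ)/(xᵢ - xⱼ)

L_0(-2.3) = (-2.3 - (-1))/(-3 - (-1)) = 0.650000
L_1(-2.3) = (-2.3 - (-3))/(-1 - (-3)) = 0.350000

P(-2.3) = 2×L_0(-2.3) + 5×L_1(-2.3)
P(-2.3) = 3.050000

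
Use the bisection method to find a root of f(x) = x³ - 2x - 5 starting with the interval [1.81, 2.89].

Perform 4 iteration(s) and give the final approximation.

f(x) = x³ - 2x - 5
Initial interval: [1.81, 2.89]

Iteration 1:
  c_1 = (1.810000 + 2.890000)/2 = 2.350000
  f(c_1) = f(2.350000) = 3.277875
  f(a) × f(c) < 0, new interval: [1.810000, 2.350000]
Iteration 2:
  c_2 = (1.810000 + 2.350000)/2 = 2.080000
  f(c_2) = f(2.080000) = -0.161088
  f(a) × f(c) ≥ 0, new interval: [2.080000, 2.350000]
Iteration 3:
  c_3 = (2.080000 + 2.350000)/2 = 2.215000
  f(c_3) = f(2.215000) = 1.437288
  f(a) × f(c) < 0, new interval: [2.080000, 2.215000]
Iteration 4:
  c_4 = (2.080000 + 2.215000)/2 = 2.147500
  f(c_4) = f(2.147500) = 0.608747
  f(a) × f(c) < 0, new interval: [2.080000, 2.147500]

After 4 iteration(s), the approximation is c_4 = 2.147500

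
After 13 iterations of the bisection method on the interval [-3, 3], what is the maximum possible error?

Bisection error bound: |error| ≤ (b-a)/2^n
|error| ≤ (3 - (-3))/2^13 = 6/2^13
|error| ≤ 0.0007324219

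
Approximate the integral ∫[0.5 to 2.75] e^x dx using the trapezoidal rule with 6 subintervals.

f(x) = e^x
a = 0.5, b = 2.75, n = 6
h = (b - a)/n = 0.375000

Trapezoidal rule: (h/2)[f(x₀) + 2f(x₁) + 2f(x₂) + ... + f(xₙ)]

x_0 = 0.5000, f(x_0) = 1.648721, coefficient = 1
x_1 = 0.8750, f(x_1) = 2.398875, coefficient = 2
x_2 = 1.2500, f(x_2) = 3.490343, coefficient = 2
x_3 = 1.6250, f(x_3) = 5.078419, coefficient = 2
x_4 = 2.0000, f(x_4) = 7.389056, coefficient = 2
x_5 = 2.3750, f(x_5) = 10.751013, coefficient = 2
x_6 = 2.7500, f(x_6) = 15.642632, coefficient = 1

I ≈ (0.375000/2) × 75.506766 = 14.157519
Exact value: 13.993911
Error: 0.163608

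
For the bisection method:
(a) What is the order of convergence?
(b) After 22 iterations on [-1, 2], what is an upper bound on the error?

(a) Bisection has linear (order 1) convergence; the error is halved each step.

(b) Error bound = (b-a)/2^n = (2 - (-1))/2^{22}
    = 3/2^{22}

(a) 1 (linear); (b) error ≤ 7.15e-07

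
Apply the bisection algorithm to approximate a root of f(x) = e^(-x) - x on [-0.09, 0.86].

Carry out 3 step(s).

f(x) = e^(-x) - x
Initial interval: [-0.09, 0.86]

Iteration 1:
  c_1 = (-0.090000 + 0.860000)/2 = 0.385000
  f(c_1) = f(0.385000) = 0.295451
  f(a) × f(c) ≥ 0, new interval: [0.385000, 0.860000]
Iteration 2:
  c_2 = (0.385000 + 0.860000)/2 = 0.622500
  f(c_2) = f(0.622500) = -0.085899
  f(a) × f(c) < 0, new interval: [0.385000, 0.622500]
Iteration 3:
  c_3 = (0.385000 + 0.622500)/2 = 0.503750
  f(c_3) = f(0.503750) = 0.100510
  f(a) × f(c) ≥ 0, new interval: [0.503750, 0.622500]

After 3 iteration(s), the approximation is c_3 = 0.503750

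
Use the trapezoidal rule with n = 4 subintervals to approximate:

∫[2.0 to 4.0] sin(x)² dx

f(x) = sin(x)²
a = 2.0, b = 4.0, n = 4
h = (b - a)/n = 0.500000

Trapezoidal rule: (h/2)[f(x₀) + 2f(x₁) + 2f(x₂) + ... + f(xₙ)]

x_0 = 2.0000, f(x_0) = 0.826822, coefficient = 1
x_1 = 2.5000, f(x_1) = 0.358169, coefficient = 2
x_2 = 3.0000, f(x_2) = 0.019915, coefficient = 2
x_3 = 3.5000, f(x_3) = 0.123049, coefficient = 2
x_4 = 4.0000, f(x_4) = 0.572750, coefficient = 1

I ≈ (0.500000/2) × 2.401837 = 0.600459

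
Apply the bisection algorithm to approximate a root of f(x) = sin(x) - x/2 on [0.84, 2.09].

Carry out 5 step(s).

f(x) = sin(x) - x/2
Initial interval: [0.84, 2.09]

Iteration 1:
  c_1 = (0.840000 + 2.090000)/2 = 1.465000
  f(c_1) = f(1.465000) = 0.261909
  f(a) × f(c) ≥ 0, new interval: [1.465000, 2.090000]
Iteration 2:
  c_2 = (1.465000 + 2.090000)/2 = 1.777500
  f(c_2) = f(1.777500) = 0.089963
  f(a) × f(c) ≥ 0, new interval: [1.777500, 2.090000]
Iteration 3:
  c_3 = (1.777500 + 2.090000)/2 = 1.933750
  f(c_3) = f(1.933750) = -0.032023
  f(a) × f(c) < 0, new interval: [1.777500, 1.933750]
Iteration 4:
  c_4 = (1.777500 + 1.933750)/2 = 1.855625
  f(c_4) = f(1.855625) = 0.031897
  f(a) × f(c) ≥ 0, new interval: [1.855625, 1.933750]
Iteration 5:
  c_5 = (1.855625 + 1.933750)/2 = 1.894687
  f(c_5) = f(1.894687) = 0.000660
  f(a) × f(c) ≥ 0, new interval: [1.894687, 1.933750]

After 5 iteration(s), the approximation is c_5 = 1.894687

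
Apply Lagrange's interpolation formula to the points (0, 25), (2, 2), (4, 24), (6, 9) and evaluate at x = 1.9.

Lagrange interpolation formula:
P(x) = Σ yᵢ × Lᵢ(x)
where Lᵢ(x) = Π_{j≠i} (x - xⱼ)/(xᵢ - xⱼ)

L_0(1.9) = (1.9 - 2)/(0 - 2) × (1.9 - 4)/(0 - 4) × (1.9 - 6)/(0 - 6) = 0.017938
L_1(1.9) = (1.9 - 0)/(2 - 0) × (1.9 - 4)/(2 - 4) × (1.9 - 6)/(2 - 6) = 1.022437
L_2(1.9) = (1.9 - 0)/(4 - 0) × (1.9 - 2)/(4 - 2) × (1.9 - 6)/(4 - 6) = -0.048688
L_3(1.9) = (1.9 - 0)/(6 - 0) × (1.9 - 2)/(6 - 2) × (1.9 - 4)/(6 - 4) = 0.008313

P(1.9) = 25×L_0(1.9) + 2×L_1(1.9) + 24×L_2(1.9) + 9×L_3(1.9)
P(1.9) = 1.399625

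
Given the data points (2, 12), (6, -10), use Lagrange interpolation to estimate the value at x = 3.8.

Lagrange interpolation formula:
P(x) = Σ yᵢ × Lᵢ(x)
where Lᵢ(x) = Π_{j≠i} (x - xⱼ)/(xᵢ - xⱼ)

L_0(3.8) = (3.8 - 6)/(2 - 6) = 0.550000
L_1(3.8) = (3.8 - 2)/(6 - 2) = 0.450000

P(3.8) = 12×L_0(3.8) + (-10)×L_1(3.8)
P(3.8) = 2.100000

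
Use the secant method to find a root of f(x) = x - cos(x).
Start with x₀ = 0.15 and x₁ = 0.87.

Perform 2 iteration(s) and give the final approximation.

f(x) = x - cos(x)
x₀ = 0.15, x₁ = 0.87

Secant formula: x_{n+1} = x_n - f(x_n)(x_n - x_{n-1})/(f(x_n) - f(x_{n-1}))

Iteration 1:
  f(0.150000) = -0.838771
  f(0.870000) = 0.225173
  x_2 = 0.870000 - 0.225173×(0.870000 - 0.150000)/(0.225173 - (-0.838771))
       = 0.717619
Iteration 2:
  f(0.870000) = 0.225173
  f(0.717619) = -0.035755
  x_3 = 0.717619 - (-0.035755)×(0.717619 - 0.870000)/(-0.035755 - 0.225173)
       = 0.738500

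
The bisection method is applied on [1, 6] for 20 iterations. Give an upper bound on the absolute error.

Bisection error bound: |error| ≤ (b-a)/2^n
|error| ≤ (6 - 1)/2^20 = 5/2^20
|error| ≤ 0.0000047684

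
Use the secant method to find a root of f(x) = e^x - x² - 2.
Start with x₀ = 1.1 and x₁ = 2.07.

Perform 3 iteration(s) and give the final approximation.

f(x) = e^x - x² - 2
x₀ = 1.1, x₁ = 2.07

Secant formula: x_{n+1} = x_n - f(x_n)(x_n - x_{n-1})/(f(x_n) - f(x_{n-1}))

Iteration 1:
  f(1.100000) = -0.205834
  f(2.070000) = 1.639923
  x_2 = 2.070000 - 1.639923×(2.070000 - 1.100000)/(1.639923 - (-0.205834))
       = 1.208172
Iteration 2:
  f(2.070000) = 1.639923
  f(1.208172) = -0.112320
  x_3 = 1.208172 - (-0.112320)×(1.208172 - 2.070000)/(-0.112320 - 1.639923)
       = 1.263415
Iteration 3:
  f(1.208172) = -0.112320
  f(1.263415) = -0.058736
  x_4 = 1.263415 - (-0.058736)×(1.263415 - 1.208172)/(-0.058736 - (-0.112320))
       = 1.323970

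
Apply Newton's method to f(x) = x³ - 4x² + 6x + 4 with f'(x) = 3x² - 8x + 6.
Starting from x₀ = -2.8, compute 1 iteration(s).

f(x) = x³ - 4x² + 6x + 4
f'(x) = 3x² - 8x + 6
x₀ = -2.8

Newton-Raphson formula: x_{n+1} = x_n - f(x_n)/f'(x_n)

Iteration 1:
  f(-2.800000) = -66.112000
  f'(-2.800000) = 51.920000
  x_1 = -2.800000 - (-66.112000)/51.920000 = -1.526656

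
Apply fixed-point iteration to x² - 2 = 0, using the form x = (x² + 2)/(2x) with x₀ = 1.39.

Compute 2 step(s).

Equation: x² - 2 = 0
Fixed-point form: x = (x² + 2)/(2x)
x₀ = 1.39

x_1 = g(1.390000) = 1.414424
x_2 = g(1.414424) = 1.414214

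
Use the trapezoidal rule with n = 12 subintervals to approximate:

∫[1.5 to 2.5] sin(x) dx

f(x) = sin(x)
a = 1.5, b = 2.5, n = 12
h = (b - a)/n = 0.083333

Trapezoidal rule: (h/2)[f(x₀) + 2f(x₁) + 2f(x₂) + ... + f(xₙ)]

x_0 = 1.5000, f(x_0) = 0.997495, coefficient = 1
x_1 = 1.5833, f(x_1) = 0.999921, coefficient = 2
x_2 = 1.6667, f(x_2) = 0.995408, coefficient = 2
x_3 = 1.7500, f(x_3) = 0.983986, coefficient = 2
x_4 = 1.8333, f(x_4) = 0.965735, coefficient = 2
x_5 = 1.9167, f(x_5) = 0.940781, coefficient = 2
x_6 = 2.0000, f(x_6) = 0.909297, coefficient = 2
x_7 = 2.0833, f(x_7) = 0.871503, coefficient = 2
x_8 = 2.1667, f(x_8) = 0.827660, coefficient = 2
x_9 = 2.2500, f(x_9) = 0.778073, coefficient = 2
x_10 = 2.3333, f(x_10) = 0.723086, coefficient = 2
x_11 = 2.4167, f(x_11) = 0.663080, coefficient = 2
x_12 = 2.5000, f(x_12) = 0.598472, coefficient = 1

I ≈ (0.083333/2) × 20.913029 = 0.871376
Exact value: 0.871881
Error: 0.000505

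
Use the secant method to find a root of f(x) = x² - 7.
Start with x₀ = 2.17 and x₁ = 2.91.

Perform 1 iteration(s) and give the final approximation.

f(x) = x² - 7
x₀ = 2.17, x₁ = 2.91

Secant formula: x_{n+1} = x_n - f(x_n)(x_n - x_{n-1})/(f(x_n) - f(x_{n-1}))

Iteration 1:
  f(2.170000) = -2.291100
  f(2.910000) = 1.468100
  x_2 = 2.910000 - 1.468100×(2.910000 - 2.170000)/(1.468100 - (-2.291100))
       = 2.621004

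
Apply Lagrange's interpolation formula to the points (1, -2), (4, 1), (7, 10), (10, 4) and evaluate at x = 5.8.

Lagrange interpolation formula:
P(x) = Σ yᵢ × Lᵢ(x)
where Lᵢ(x) = Π_{j≠i} (x - xⱼ)/(xᵢ - xⱼ)

L_0(5.8) = (5.8 - 4)/(1 - 4) × (5.8 - 7)/(1 - 7) × (5.8 - 10)/(1 - 10) = -0.056000
L_1(5.8) = (5.8 - 1)/(4 - 1) × (5.8 - 7)/(4 - 7) × (5.8 - 10)/(4 - 10) = 0.448000
L_2(5.8) = (5.8 - 1)/(7 - 1) × (5.8 - 4)/(7 - 4) × (5.8 - 10)/(7 - 10) = 0.672000
L_3(5.8) = (5.8 - 1)/(10 - 1) × (5.8 - 4)/(10 - 4) × (5.8 - 7)/(10 - 7) = -0.064000

P(5.8) = (-2)×L_0(5.8) + 1×L_1(5.8) + 10×L_2(5.8) + 4×L_3(5.8)
P(5.8) = 7.024000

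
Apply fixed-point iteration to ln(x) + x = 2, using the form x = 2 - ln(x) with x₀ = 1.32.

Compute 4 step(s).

Equation: ln(x) + x = 2
Fixed-point form: x = 2 - ln(x)
x₀ = 1.32

x_1 = g(1.320000) = 1.722368
x_2 = g(1.722368) = 1.456300
x_3 = g(1.456300) = 1.624101
x_4 = g(1.624101) = 1.515045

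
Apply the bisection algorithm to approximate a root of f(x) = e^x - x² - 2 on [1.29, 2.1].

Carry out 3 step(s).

f(x) = e^x - x² - 2
Initial interval: [1.29, 2.1]

Iteration 1:
  c_1 = (1.290000 + 2.100000)/2 = 1.695000
  f(c_1) = f(1.695000) = 0.573621
  f(a) × f(c) < 0, new interval: [1.290000, 1.695000]
Iteration 2:
  c_2 = (1.290000 + 1.695000)/2 = 1.492500
  f(c_2) = f(1.492500) = 0.220646
  f(a) × f(c) < 0, new interval: [1.290000, 1.492500]
Iteration 3:
  c_3 = (1.290000 + 1.492500)/2 = 1.391250
  f(c_3) = f(1.391250) = 0.084295
  f(a) × f(c) < 0, new interval: [1.290000, 1.391250]

After 3 iteration(s), the approximation is c_3 = 1.391250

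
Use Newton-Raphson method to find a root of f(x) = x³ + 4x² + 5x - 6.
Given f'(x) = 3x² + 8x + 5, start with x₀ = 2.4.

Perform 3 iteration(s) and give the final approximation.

f(x) = x³ + 4x² + 5x - 6
f'(x) = 3x² + 8x + 5
x₀ = 2.4

Newton-Raphson formula: x_{n+1} = x_n - f(x_n)/f'(x_n)

Iteration 1:
  f(2.400000) = 42.864000
  f'(2.400000) = 41.480000
  x_1 = 2.400000 - 42.864000/41.480000 = 1.366635
Iteration 2:
  f(1.366635) = 10.856382
  f'(1.366635) = 21.536146
  x_2 = 1.366635 - 10.856382/21.536146 = 0.862534
Iteration 3:
  f(0.862534) = 1.930225
  f'(0.862534) = 14.132167
  x_3 = 0.862534 - 1.930225/14.132167 = 0.725950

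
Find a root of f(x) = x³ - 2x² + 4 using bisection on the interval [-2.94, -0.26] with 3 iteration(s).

f(x) = x³ - 2x² + 4
Initial interval: [-2.94, -0.26]

Iteration 1:
  c_1 = (-2.940000 + (-0.260000))/2 = -1.600000
  f(c_1) = f(-1.600000) = -5.216000
  f(a) × f(c) ≥ 0, new interval: [-1.600000, -0.260000]
Iteration 2:
  c_2 = (-1.600000 + (-0.260000))/2 = -0.930000
  f(c_2) = f(-0.930000) = 1.465843
  f(a) × f(c) < 0, new interval: [-1.600000, -0.930000]
Iteration 3:
  c_3 = (-1.600000 + (-0.930000))/2 = -1.265000
  f(c_3) = f(-1.265000) = -1.224735
  f(a) × f(c) ≥ 0, new interval: [-1.265000, -0.930000]

After 3 iteration(s), the approximation is c_3 = -1.265000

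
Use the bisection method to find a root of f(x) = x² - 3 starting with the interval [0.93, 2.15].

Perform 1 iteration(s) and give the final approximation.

f(x) = x² - 3
Initial interval: [0.93, 2.15]

Iteration 1:
  c_1 = (0.930000 + 2.150000)/2 = 1.540000
  f(c_1) = f(1.540000) = -0.628400
  f(a) × f(c) ≥ 0, new interval: [1.540000, 2.150000]

After 1 iteration(s), the approximation is c_1 = 1.540000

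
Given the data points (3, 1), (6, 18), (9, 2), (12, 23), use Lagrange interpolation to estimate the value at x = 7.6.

Lagrange interpolation formula:
P(x) = Σ yᵢ × Lᵢ(x)
where Lᵢ(x) = Π_{j≠i} (x - xⱼ)/(xᵢ - xⱼ)

L_0(7.6) = (7.6 - 6)/(3 - 6) × (7.6 - 9)/(3 - 9) × (7.6 - 12)/(3 - 12) = -0.060840
L_1(7.6) = (7.6 - 3)/(6 - 3) × (7.6 - 9)/(6 - 9) × (7.6 - 12)/(6 - 12) = 0.524741
L_2(7.6) = (7.6 - 3)/(9 - 3) × (7.6 - 6)/(9 - 6) × (7.6 - 12)/(9 - 12) = 0.599704
L_3(7.6) = (7.6 - 3)/(12 - 3) × (7.6 - 6)/(12 - 6) × (7.6 - 9)/(12 - 9) = -0.063605

P(7.6) = 1×L_0(7.6) + 18×L_1(7.6) + 2×L_2(7.6) + 23×L_3(7.6)
P(7.6) = 9.120988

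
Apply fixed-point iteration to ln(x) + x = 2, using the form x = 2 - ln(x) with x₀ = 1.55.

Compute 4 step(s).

Equation: ln(x) + x = 2
Fixed-point form: x = 2 - ln(x)
x₀ = 1.55

x_1 = g(1.550000) = 1.561745
x_2 = g(1.561745) = 1.554196
x_3 = g(1.554196) = 1.559042
x_4 = g(1.559042) = 1.555929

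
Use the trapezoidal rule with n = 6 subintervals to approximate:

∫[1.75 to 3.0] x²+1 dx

f(x) = x²+1
a = 1.75, b = 3.0, n = 6
h = (b - a)/n = 0.208333

Trapezoidal rule: (h/2)[f(x₀) + 2f(x₁) + 2f(x₂) + ... + f(xₙ)]

x_0 = 1.7500, f(x_0) = 4.062500, coefficient = 1
x_1 = 1.9583, f(x_1) = 4.835069, coefficient = 2
x_2 = 2.1667, f(x_2) = 5.694444, coefficient = 2
x_3 = 2.3750, f(x_3) = 6.640625, coefficient = 2
x_4 = 2.5833, f(x_4) = 7.673611, coefficient = 2
x_5 = 2.7917, f(x_5) = 8.793403, coefficient = 2
x_6 = 3.0000, f(x_6) = 10.000000, coefficient = 1

I ≈ (0.208333/2) × 81.336806 = 8.472584
Exact value: 8.463542
Error: 0.009042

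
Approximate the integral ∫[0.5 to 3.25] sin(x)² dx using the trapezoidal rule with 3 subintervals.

f(x) = sin(x)²
a = 0.5, b = 3.25, n = 3
h = (b - a)/n = 0.916667

Trapezoidal rule: (h/2)[f(x₀) + 2f(x₁) + 2f(x₂) + ... + f(xₙ)]

x_0 = 0.5000, f(x_0) = 0.229849, coefficient = 1
x_1 = 1.4167, f(x_1) = 0.976432, coefficient = 2
x_2 = 2.3333, f(x_2) = 0.522853, coefficient = 2
x_3 = 3.2500, f(x_3) = 0.011706, coefficient = 1

I ≈ (0.916667/2) × 3.240125 = 1.485057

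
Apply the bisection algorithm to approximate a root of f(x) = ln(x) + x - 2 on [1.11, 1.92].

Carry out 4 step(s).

f(x) = ln(x) + x - 2
Initial interval: [1.11, 1.92]

Iteration 1:
  c_1 = (1.110000 + 1.920000)/2 = 1.515000
  f(c_1) = f(1.515000) = -0.069585
  f(a) × f(c) ≥ 0, new interval: [1.515000, 1.920000]
Iteration 2:
  c_2 = (1.515000 + 1.920000)/2 = 1.717500
  f(c_2) = f(1.717500) = 0.258370
  f(a) × f(c) < 0, new interval: [1.515000, 1.717500]
Iteration 3:
  c_3 = (1.515000 + 1.717500)/2 = 1.616250
  f(c_3) = f(1.616250) = 0.096359
  f(a) × f(c) < 0, new interval: [1.515000, 1.616250]
Iteration 4:
  c_4 = (1.515000 + 1.616250)/2 = 1.565625
  f(c_4) = f(1.565625) = 0.013910
  f(a) × f(c) < 0, new interval: [1.515000, 1.565625]

After 4 iteration(s), the approximation is c_4 = 1.565625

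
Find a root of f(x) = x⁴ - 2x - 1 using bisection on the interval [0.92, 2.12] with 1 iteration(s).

f(x) = x⁴ - 2x - 1
Initial interval: [0.92, 2.12]

Iteration 1:
  c_1 = (0.920000 + 2.120000)/2 = 1.520000
  f(c_1) = f(1.520000) = 1.297948
  f(a) × f(c) < 0, new interval: [0.920000, 1.520000]

After 1 iteration(s), the approximation is c_1 = 1.520000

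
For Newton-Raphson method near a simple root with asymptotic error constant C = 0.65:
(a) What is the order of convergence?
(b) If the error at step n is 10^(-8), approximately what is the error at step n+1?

(a) Newton-Raphson has quadratic (order 2) convergence near simple roots.
    This means |e_{n+1}| ≈ C|e_n|².

(b) With |e_n| = 10^(-8) and C = 0.65:
    |e_{n+1}| ≈ 0.65 × (10^(-8))² = 0.65 × 10^(-16)

(a) 2 (quadratic); (b) |e_{n+1}| ≈ 6.500e-17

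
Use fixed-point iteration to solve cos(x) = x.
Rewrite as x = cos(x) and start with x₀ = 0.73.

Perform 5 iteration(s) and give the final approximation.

Equation: cos(x) = x
Fixed-point form: x = cos(x)
x₀ = 0.73

x_1 = g(0.730000) = 0.745174
x_2 = g(0.745174) = 0.734970
x_3 = g(0.734970) = 0.741851
x_4 = g(0.741851) = 0.737219
x_5 = g(0.737219) = 0.740341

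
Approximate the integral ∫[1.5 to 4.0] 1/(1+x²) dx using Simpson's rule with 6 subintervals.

f(x) = 1/(1+x²)
a = 1.5, b = 4.0, n = 6
h = (b - a)/n = 0.416667

Simpson's rule: (h/3)[f(x₀) + 4f(x₁) + 2f(x₂) + ... + f(xₙ)]

x_0 = 1.5000, f(x_0) = 0.307692, coefficient = 1
x_1 = 1.9167, f(x_1) = 0.213967, coefficient = 4
x_2 = 2.3333, f(x_2) = 0.155172, coefficient = 2
x_3 = 2.7500, f(x_3) = 0.116788, coefficient = 4
x_4 = 3.1667, f(x_4) = 0.090680, coefficient = 2
x_5 = 3.5833, f(x_5) = 0.072253, coefficient = 4
x_6 = 4.0000, f(x_6) = 0.058824, coefficient = 1

I ≈ (0.416667/3) × 2.470255 = 0.343091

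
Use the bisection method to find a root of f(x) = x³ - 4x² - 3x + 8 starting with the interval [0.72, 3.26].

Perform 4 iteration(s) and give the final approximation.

f(x) = x³ - 4x² - 3x + 8
Initial interval: [0.72, 3.26]

Iteration 1:
  c_1 = (0.720000 + 3.260000)/2 = 1.990000
  f(c_1) = f(1.990000) = -5.929801
  f(a) × f(c) < 0, new interval: [0.720000, 1.990000]
Iteration 2:
  c_2 = (0.720000 + 1.990000)/2 = 1.355000
  f(c_2) = f(1.355000) = -0.921286
  f(a) × f(c) < 0, new interval: [0.720000, 1.355000]
Iteration 3:
  c_3 = (0.720000 + 1.355000)/2 = 1.037500
  f(c_3) = f(1.037500) = 1.698646
  f(a) × f(c) ≥ 0, new interval: [1.037500, 1.355000]
Iteration 4:
  c_4 = (1.037500 + 1.355000)/2 = 1.196250
  f(c_4) = f(1.196250) = 0.399044
  f(a) × f(c) ≥ 0, new interval: [1.196250, 1.355000]

After 4 iteration(s), the approximation is c_4 = 1.196250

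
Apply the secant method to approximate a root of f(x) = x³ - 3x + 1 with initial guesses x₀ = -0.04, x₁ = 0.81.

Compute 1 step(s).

f(x) = x³ - 3x + 1
x₀ = -0.04, x₁ = 0.81

Secant formula: x_{n+1} = x_n - f(x_n)(x_n - x_{n-1})/(f(x_n) - f(x_{n-1}))

Iteration 1:
  f(-0.040000) = 1.119936
  f(0.810000) = -0.898559
  x_2 = 0.810000 - (-0.898559)×(0.810000 - (-0.040000))/(-0.898559 - 1.119936)
       = 0.431612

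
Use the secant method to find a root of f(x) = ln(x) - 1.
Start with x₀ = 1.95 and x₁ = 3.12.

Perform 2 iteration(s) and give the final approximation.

f(x) = ln(x) - 1
x₀ = 1.95, x₁ = 3.12

Secant formula: x_{n+1} = x_n - f(x_n)(x_n - x_{n-1})/(f(x_n) - f(x_{n-1}))

Iteration 1:
  f(1.950000) = -0.332171
  f(3.120000) = 0.137833
  x_2 = 3.120000 - 0.137833×(3.120000 - 1.950000)/(0.137833 - (-0.332171))
       = 2.776886
Iteration 2:
  f(3.120000) = 0.137833
  f(2.776886) = 0.021330
  x_3 = 2.776886 - 0.021330×(2.776886 - 3.120000)/(0.021330 - 0.137833)
       = 2.714066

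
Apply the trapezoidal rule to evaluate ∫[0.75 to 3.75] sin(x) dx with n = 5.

f(x) = sin(x)
a = 0.75, b = 3.75, n = 5
h = (b - a)/n = 0.600000

Trapezoidal rule: (h/2)[f(x₀) + 2f(x₁) + 2f(x₂) + ... + f(xₙ)]

x_0 = 0.7500, f(x_0) = 0.681639, coefficient = 1
x_1 = 1.3500, f(x_1) = 0.975723, coefficient = 2
x_2 = 1.9500, f(x_2) = 0.928960, coefficient = 2
x_3 = 2.5500, f(x_3) = 0.557684, coefficient = 2
x_4 = 3.1500, f(x_4) = -0.008407, coefficient = 2
x_5 = 3.7500, f(x_5) = -0.571561, coefficient = 1

I ≈ (0.600000/2) × 5.017997 = 1.505399
Exact value: 1.552248
Error: 0.046849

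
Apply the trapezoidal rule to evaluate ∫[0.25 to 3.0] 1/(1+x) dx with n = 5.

f(x) = 1/(1+x)
a = 0.25, b = 3.0, n = 5
h = (b - a)/n = 0.550000

Trapezoidal rule: (h/2)[f(x₀) + 2f(x₁) + 2f(x₂) + ... + f(xₙ)]

x_0 = 0.2500, f(x_0) = 0.800000, coefficient = 1
x_1 = 0.8000, f(x_1) = 0.555556, coefficient = 2
x_2 = 1.3500, f(x_2) = 0.425532, coefficient = 2
x_3 = 1.9000, f(x_3) = 0.344828, coefficient = 2
x_4 = 2.4500, f(x_4) = 0.289855, coefficient = 2
x_5 = 3.0000, f(x_5) = 0.250000, coefficient = 1

I ≈ (0.550000/2) × 4.281540 = 1.177424
Exact value: 1.163151
Error: 0.014273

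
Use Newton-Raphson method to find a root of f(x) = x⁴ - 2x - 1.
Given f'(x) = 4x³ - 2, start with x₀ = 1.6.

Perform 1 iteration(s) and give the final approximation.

f(x) = x⁴ - 2x - 1
f'(x) = 4x³ - 2
x₀ = 1.6

Newton-Raphson formula: x_{n+1} = x_n - f(x_n)/f'(x_n)

Iteration 1:
  f(1.600000) = 2.353600
  f'(1.600000) = 14.384000
  x_1 = 1.600000 - 2.353600/14.384000 = 1.436374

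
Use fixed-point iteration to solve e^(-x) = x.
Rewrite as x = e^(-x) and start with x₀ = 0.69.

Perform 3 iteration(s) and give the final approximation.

Equation: e^(-x) = x
Fixed-point form: x = e^(-x)
x₀ = 0.69

x_1 = g(0.690000) = 0.501576
x_2 = g(0.501576) = 0.605575
x_3 = g(0.605575) = 0.545760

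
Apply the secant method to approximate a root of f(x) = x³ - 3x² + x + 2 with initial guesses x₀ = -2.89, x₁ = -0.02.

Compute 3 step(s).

f(x) = x³ - 3x² + x + 2
x₀ = -2.89, x₁ = -0.02

Secant formula: x_{n+1} = x_n - f(x_n)(x_n - x_{n-1})/(f(x_n) - f(x_{n-1}))

Iteration 1:
  f(-2.890000) = -50.083869
  f(-0.020000) = 1.978792
  x_2 = -0.020000 - 1.978792×(-0.020000 - (-2.890000))/(1.978792 - (-50.083869))
       = -0.129083
Iteration 2:
  f(-0.020000) = 1.978792
  f(-0.129083) = 1.818780
  x_3 = -0.129083 - 1.818780×(-0.129083 - (-0.020000))/(1.818780 - 1.978792)
       = -1.368969
Iteration 3:
  f(-0.129083) = 1.818780
  f(-1.368969) = -7.556752
  x_4 = -1.368969 - (-7.556752)×(-1.368969 - (-0.129083))/(-7.556752 - 1.818780)
       = -0.369611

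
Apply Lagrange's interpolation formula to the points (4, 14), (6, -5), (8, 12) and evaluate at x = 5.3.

Lagrange interpolation formula:
P(x) = Σ yᵢ × Lᵢ(x)
where Lᵢ(x) = Π_{j≠i} (x - xⱼ)/(xᵢ - xⱼ)

L_0(5.3) = (5.3 - 6)/(4 - 6) × (5.3 - 8)/(4 - 8) = 0.236250
L_1(5.3) = (5.3 - 4)/(6 - 4) × (5.3 - 8)/(6 - 8) = 0.877500
L_2(5.3) = (5.3 - 4)/(8 - 4) × (5.3 - 6)/(8 - 6) = -0.113750

P(5.3) = 14×L_0(5.3) + (-5)×L_1(5.3) + 12×L_2(5.3)
P(5.3) = -2.445000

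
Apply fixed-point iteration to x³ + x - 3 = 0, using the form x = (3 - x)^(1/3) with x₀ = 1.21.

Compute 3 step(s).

Equation: x³ + x - 3 = 0
Fixed-point form: x = (3 - x)^(1/3)
x₀ = 1.21

x_1 = g(1.210000) = 1.214184
x_2 = g(1.214184) = 1.213237
x_3 = g(1.213237) = 1.213451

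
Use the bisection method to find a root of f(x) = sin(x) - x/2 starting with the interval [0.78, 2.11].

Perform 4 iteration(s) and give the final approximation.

f(x) = sin(x) - x/2
Initial interval: [0.78, 2.11]

Iteration 1:
  c_1 = (0.780000 + 2.110000)/2 = 1.445000
  f(c_1) = f(1.445000) = 0.269598
  f(a) × f(c) ≥ 0, new interval: [1.445000, 2.110000]
Iteration 2:
  c_2 = (1.445000 + 2.110000)/2 = 1.777500
  f(c_2) = f(1.777500) = 0.089963
  f(a) × f(c) ≥ 0, new interval: [1.777500, 2.110000]
Iteration 3:
  c_3 = (1.777500 + 2.110000)/2 = 1.943750
  f(c_3) = f(1.943750) = -0.040620
  f(a) × f(c) < 0, new interval: [1.777500, 1.943750]
Iteration 4:
  c_4 = (1.777500 + 1.943750)/2 = 1.860625
  f(c_4) = f(1.860625) = 0.027980
  f(a) × f(c) ≥ 0, new interval: [1.860625, 1.943750]

After 4 iteration(s), the approximation is c_4 = 1.860625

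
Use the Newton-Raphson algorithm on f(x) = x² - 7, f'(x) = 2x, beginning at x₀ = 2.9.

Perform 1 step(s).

f(x) = x² - 7
f'(x) = 2x
x₀ = 2.9

Newton-Raphson formula: x_{n+1} = x_n - f(x_n)/f'(x_n)

Iteration 1:
  f(2.900000) = 1.410000
  f'(2.900000) = 5.800000
  x_1 = 2.900000 - 1.410000/5.800000 = 2.656897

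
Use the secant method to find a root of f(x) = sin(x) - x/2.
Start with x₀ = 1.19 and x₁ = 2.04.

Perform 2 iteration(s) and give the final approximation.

f(x) = sin(x) - x/2
x₀ = 1.19, x₁ = 2.04

Secant formula: x_{n+1} = x_n - f(x_n)(x_n - x_{n-1})/(f(x_n) - f(x_{n-1}))

Iteration 1:
  f(1.190000) = 0.333369
  f(2.040000) = -0.128071
  x_2 = 2.040000 - (-0.128071)×(2.040000 - 1.190000)/(-0.128071 - 0.333369)
       = 1.804085
Iteration 2:
  f(2.040000) = -0.128071
  f(1.804085) = 0.070869
  x_3 = 1.804085 - 0.070869×(1.804085 - 2.040000)/(0.070869 - (-0.128071))
       = 1.888125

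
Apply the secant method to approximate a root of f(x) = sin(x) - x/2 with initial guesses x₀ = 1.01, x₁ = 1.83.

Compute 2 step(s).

f(x) = sin(x) - x/2
x₀ = 1.01, x₁ = 1.83

Secant formula: x_{n+1} = x_n - f(x_n)(x_n - x_{n-1})/(f(x_n) - f(x_{n-1}))

Iteration 1:
  f(1.010000) = 0.341832
  f(1.830000) = 0.051594
  x_2 = 1.830000 - 0.051594×(1.830000 - 1.010000)/(0.051594 - 0.341832)
       = 1.975768
Iteration 2:
  f(1.830000) = 0.051594
  f(1.975768) = -0.068771
  x_3 = 1.975768 - (-0.068771)×(1.975768 - 1.830000)/(-0.068771 - 0.051594)
       = 1.892483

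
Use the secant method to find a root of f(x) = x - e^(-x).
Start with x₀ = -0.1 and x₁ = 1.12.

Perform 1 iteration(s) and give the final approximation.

f(x) = x - e^(-x)
x₀ = -0.1, x₁ = 1.12

Secant formula: x_{n+1} = x_n - f(x_n)(x_n - x_{n-1})/(f(x_n) - f(x_{n-1}))

Iteration 1:
  f(-0.100000) = -1.205171
  f(1.120000) = 0.793720
  x_2 = 1.120000 - 0.793720×(1.120000 - (-0.100000))/(0.793720 - (-1.205171))
       = 0.635562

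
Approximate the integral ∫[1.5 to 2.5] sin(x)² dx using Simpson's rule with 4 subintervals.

f(x) = sin(x)²
a = 1.5, b = 2.5, n = 4
h = (b - a)/n = 0.250000

Simpson's rule: (h/3)[f(x₀) + 4f(x₁) + 2f(x₂) + ... + f(xₙ)]

x_0 = 1.5000, f(x_0) = 0.994996, coefficient = 1
x_1 = 1.7500, f(x_1) = 0.968228, coefficient = 4
x_2 = 2.0000, f(x_2) = 0.826822, coefficient = 2
x_3 = 2.2500, f(x_3) = 0.605398, coefficient = 4
x_4 = 2.5000, f(x_4) = 0.358169, coefficient = 1

I ≈ (0.250000/3) × 9.301314 = 0.775109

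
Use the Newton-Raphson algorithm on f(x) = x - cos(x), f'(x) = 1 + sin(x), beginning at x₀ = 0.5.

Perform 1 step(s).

f(x) = x - cos(x)
f'(x) = 1 + sin(x)
x₀ = 0.5

Newton-Raphson formula: x_{n+1} = x_n - f(x_n)/f'(x_n)

Iteration 1:
  f(0.500000) = -0.377583
  f'(0.500000) = 1.479426
  x_1 = 0.500000 - (-0.377583)/1.479426 = 0.755222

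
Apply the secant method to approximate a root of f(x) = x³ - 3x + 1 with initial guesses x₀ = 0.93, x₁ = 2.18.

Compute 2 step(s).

f(x) = x³ - 3x + 1
x₀ = 0.93, x₁ = 2.18

Secant formula: x_{n+1} = x_n - f(x_n)(x_n - x_{n-1})/(f(x_n) - f(x_{n-1}))

Iteration 1:
  f(0.930000) = -0.985643
  f(2.180000) = 4.820232
  x_2 = 2.180000 - 4.820232×(2.180000 - 0.930000)/(4.820232 - (-0.985643))
       = 1.142208
Iteration 2:
  f(2.180000) = 4.820232
  f(1.142208) = -0.936455
  x_3 = 1.142208 - (-0.936455)×(1.142208 - 2.180000)/(-0.936455 - 4.820232)
       = 1.311028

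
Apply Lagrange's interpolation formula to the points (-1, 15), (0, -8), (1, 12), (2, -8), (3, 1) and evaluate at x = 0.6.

Lagrange interpolation formula:
P(x) = Σ yᵢ × Lᵢ(x)
where Lᵢ(x) = Π_{j≠i} (x - xⱼ)/(xᵢ - xⱼ)

L_0(0.6) = (0.6 - 0)/(-1 - 0) × (0.6 - 1)/(-1 - 1) × (0.6 - 2)/(-1 - 2) × (0.6 - 3)/(-1 - 3) = -0.033600
L_1(0.6) = (0.6 - (-1))/(0 - (-1)) × (0.6 - 1)/(0 - 1) × (0.6 - 2)/(0 - 2) × (0.6 - 3)/(0 - 3) = 0.358400
L_2(0.6) = (0.6 - (-1))/(1 - (-1)) × (0.6 - 0)/(1 - 0) × (0.6 - 2)/(1 - 2) × (0.6 - 3)/(1 - 3) = 0.806400
L_3(0.6) = (0.6 - (-1))/(2 - (-1)) × (0.6 - 0)/(2 - 0) × (0.6 - 1)/(2 - 1) × (0.6 - 3)/(2 - 3) = -0.153600
L_4(0.6) = (0.6 - (-1))/(3 - (-1)) × (0.6 - 0)/(3 - 0) × (0.6 - 1)/(3 - 1) × (0.6 - 2)/(3 - 2) = 0.022400

P(0.6) = 15×L_0(0.6) + (-8)×L_1(0.6) + 12×L_2(0.6) + (-8)×L_3(0.6) + 1×L_4(0.6)
P(0.6) = 7.556800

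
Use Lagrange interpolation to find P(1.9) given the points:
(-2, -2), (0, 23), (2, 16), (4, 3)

Lagrange interpolation formula:
P(x) = Σ yᵢ × Lᵢ(x)
where Lᵢ(x) = Π_{j≠i} (x - xⱼ)/(xᵢ - xⱼ)

L_0(1.9) = (1.9 - 0)/(-2 - 0) × (1.9 - 2)/(-2 - 2) × (1.9 - 4)/(-2 - 4) = -0.008313
L_1(1.9) = (1.9 - (-2))/(0 - (-2)) × (1.9 - 2)/(0 - 2) × (1.9 - 4)/(0 - 4) = 0.051188
L_2(1.9) = (1.9 - (-2))/(2 - (-2)) × (1.9 - 0)/(2 - 0) × (1.9 - 4)/(2 - 4) = 0.972562
L_3(1.9) = (1.9 - (-2))/(4 - (-2)) × (1.9 - 0)/(4 - 0) × (1.9 - 2)/(4 - 2) = -0.015438

P(1.9) = (-2)×L_0(1.9) + 23×L_1(1.9) + 16×L_2(1.9) + 3×L_3(1.9)
P(1.9) = 16.708625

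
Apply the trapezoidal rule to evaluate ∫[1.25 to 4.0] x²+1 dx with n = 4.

f(x) = x²+1
a = 1.25, b = 4.0, n = 4
h = (b - a)/n = 0.687500

Trapezoidal rule: (h/2)[f(x₀) + 2f(x₁) + 2f(x₂) + ... + f(xₙ)]

x_0 = 1.2500, f(x_0) = 2.562500, coefficient = 1
x_1 = 1.9375, f(x_1) = 4.753906, coefficient = 2
x_2 = 2.6250, f(x_2) = 7.890625, coefficient = 2
x_3 = 3.3125, f(x_3) = 11.972656, coefficient = 2
x_4 = 4.0000, f(x_4) = 17.000000, coefficient = 1

I ≈ (0.687500/2) × 68.796875 = 23.648926
Exact value: 23.432292
Error: 0.216634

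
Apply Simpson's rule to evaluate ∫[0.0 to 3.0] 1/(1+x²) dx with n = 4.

f(x) = 1/(1+x²)
a = 0.0, b = 3.0, n = 4
h = (b - a)/n = 0.750000

Simpson's rule: (h/3)[f(x₀) + 4f(x₁) + 2f(x₂) + ... + f(xₙ)]

x_0 = 0.0000, f(x_0) = 1.000000, coefficient = 1
x_1 = 0.7500, f(x_1) = 0.640000, coefficient = 4
x_2 = 1.5000, f(x_2) = 0.307692, coefficient = 2
x_3 = 2.2500, f(x_3) = 0.164948, coefficient = 4
x_4 = 3.0000, f(x_4) = 0.100000, coefficient = 1

I ≈ (0.750000/3) × 4.935178 = 1.233795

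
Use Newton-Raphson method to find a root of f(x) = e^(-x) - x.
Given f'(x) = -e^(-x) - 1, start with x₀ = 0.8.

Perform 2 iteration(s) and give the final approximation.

f(x) = e^(-x) - x
f'(x) = -e^(-x) - 1
x₀ = 0.8

Newton-Raphson formula: x_{n+1} = x_n - f(x_n)/f'(x_n)

Iteration 1:
  f(0.800000) = -0.350671
  f'(0.800000) = -1.449329
  x_1 = 0.800000 - (-0.350671)/(-1.449329) = 0.558046
Iteration 2:
  f(0.558046) = 0.014280
  f'(0.558046) = -1.572326
  x_2 = 0.558046 - 0.014280/(-1.572326) = 0.567128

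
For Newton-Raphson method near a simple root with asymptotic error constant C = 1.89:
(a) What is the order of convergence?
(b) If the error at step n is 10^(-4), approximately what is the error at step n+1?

(a) Newton-Raphson has quadratic (order 2) convergence near simple roots.
    This means |e_{n+1}| ≈ C|e_n|².

(b) With |e_n| = 10^(-4) and C = 1.89:
    |e_{n+1}| ≈ 1.89 × (10^(-4))² = 1.89 × 10^(-8)

(a) 2 (quadratic); (b) |e_{n+1}| ≈ 1.890e-08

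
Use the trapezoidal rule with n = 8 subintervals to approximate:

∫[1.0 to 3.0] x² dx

f(x) = x²
a = 1.0, b = 3.0, n = 8
h = (b - a)/n = 0.250000

Trapezoidal rule: (h/2)[f(x₀) + 2f(x₁) + 2f(x₂) + ... + f(xₙ)]

x_0 = 1.0000, f(x_0) = 1.000000, coefficient = 1
x_1 = 1.2500, f(x_1) = 1.562500, coefficient = 2
x_2 = 1.5000, f(x_2) = 2.250000, coefficient = 2
x_3 = 1.7500, f(x_3) = 3.062500, coefficient = 2
x_4 = 2.0000, f(x_4) = 4.000000, coefficient = 2
x_5 = 2.2500, f(x_5) = 5.062500, coefficient = 2
x_6 = 2.5000, f(x_6) = 6.250000, coefficient = 2
x_7 = 2.7500, f(x_7) = 7.562500, coefficient = 2
x_8 = 3.0000, f(x_8) = 9.000000, coefficient = 1

I ≈ (0.250000/2) × 69.500000 = 8.687500
Exact value: 8.666667
Error: 0.020833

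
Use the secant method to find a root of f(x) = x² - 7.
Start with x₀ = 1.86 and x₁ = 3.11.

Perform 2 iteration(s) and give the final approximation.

f(x) = x² - 7
x₀ = 1.86, x₁ = 3.11

Secant formula: x_{n+1} = x_n - f(x_n)(x_n - x_{n-1})/(f(x_n) - f(x_{n-1}))

Iteration 1:
  f(1.860000) = -3.540400
  f(3.110000) = 2.672100
  x_2 = 3.110000 - 2.672100×(3.110000 - 1.860000)/(2.672100 - (-3.540400))
       = 2.572354
Iteration 2:
  f(3.110000) = 2.672100
  f(2.572354) = -0.382994
  x_3 = 2.572354 - (-0.382994)×(2.572354 - 3.110000)/(-0.382994 - 2.672100)
       = 2.639755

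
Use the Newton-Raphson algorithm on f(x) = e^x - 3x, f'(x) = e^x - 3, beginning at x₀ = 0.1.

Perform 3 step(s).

f(x) = e^x - 3x
f'(x) = e^x - 3
x₀ = 0.1

Newton-Raphson formula: x_{n+1} = x_n - f(x_n)/f'(x_n)

Iteration 1:
  f(0.100000) = 0.805171
  f'(0.100000) = -1.894829
  x_1 = 0.100000 - 0.805171/(-1.894829) = 0.524931
Iteration 2:
  f(0.524931) = 0.115550
  f'(0.524931) = -1.309658
  x_2 = 0.524931 - 0.115550/(-1.309658) = 0.613160
Iteration 3:
  f(0.613160) = 0.006777
  f'(0.613160) = -1.153745
  x_3 = 0.613160 - 0.006777/(-1.153745) = 0.619033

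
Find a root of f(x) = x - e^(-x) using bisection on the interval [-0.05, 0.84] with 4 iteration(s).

f(x) = x - e^(-x)
Initial interval: [-0.05, 0.84]

Iteration 1:
  c_1 = (-0.050000 + 0.840000)/2 = 0.395000
  f(c_1) = f(0.395000) = -0.278680
  f(a) × f(c) ≥ 0, new interval: [0.395000, 0.840000]
Iteration 2:
  c_2 = (0.395000 + 0.840000)/2 = 0.617500
  f(c_2) = f(0.617500) = 0.078209
  f(a) × f(c) < 0, new interval: [0.395000, 0.617500]
Iteration 3:
  c_3 = (0.395000 + 0.617500)/2 = 0.506250
  f(c_3) = f(0.506250) = -0.096502
  f(a) × f(c) ≥ 0, new interval: [0.506250, 0.617500]
Iteration 4:
  c_4 = (0.506250 + 0.617500)/2 = 0.561875
  f(c_4) = f(0.561875) = -0.008264
  f(a) × f(c) ≥ 0, new interval: [0.561875, 0.617500]

After 4 iteration(s), the approximation is c_4 = 0.561875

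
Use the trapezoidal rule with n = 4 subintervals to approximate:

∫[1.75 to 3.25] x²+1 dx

f(x) = x²+1
a = 1.75, b = 3.25, n = 4
h = (b - a)/n = 0.375000

Trapezoidal rule: (h/2)[f(x₀) + 2f(x₁) + 2f(x₂) + ... + f(xₙ)]

x_0 = 1.7500, f(x_0) = 4.062500, coefficient = 1
x_1 = 2.1250, f(x_1) = 5.515625, coefficient = 2
x_2 = 2.5000, f(x_2) = 7.250000, coefficient = 2
x_3 = 2.8750, f(x_3) = 9.265625, coefficient = 2
x_4 = 3.2500, f(x_4) = 11.562500, coefficient = 1

I ≈ (0.375000/2) × 59.687500 = 11.191406
Exact value: 11.156250
Error: 0.035156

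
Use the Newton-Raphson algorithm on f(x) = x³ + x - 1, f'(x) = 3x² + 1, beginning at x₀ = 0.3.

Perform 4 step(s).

f(x) = x³ + x - 1
f'(x) = 3x² + 1
x₀ = 0.3

Newton-Raphson formula: x_{n+1} = x_n - f(x_n)/f'(x_n)

Iteration 1:
  f(0.300000) = -0.673000
  f'(0.300000) = 1.270000
  x_1 = 0.300000 - (-0.673000)/1.270000 = 0.829921
Iteration 2:
  f(0.829921) = 0.401546
  f'(0.829921) = 3.066308
  x_2 = 0.829921 - 0.401546/3.066308 = 0.698967
Iteration 3:
  f(0.698967) = 0.040451
  f'(0.698967) = 2.465665
  x_3 = 0.698967 - 0.040451/2.465665 = 0.682561
Iteration 4:
  f(0.682561) = 0.000560
  f'(0.682561) = 2.397670
  x_4 = 0.682561 - 0.000560/2.397670 = 0.682328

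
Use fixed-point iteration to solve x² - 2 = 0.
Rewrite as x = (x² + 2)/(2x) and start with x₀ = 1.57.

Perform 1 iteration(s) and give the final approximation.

Equation: x² - 2 = 0
Fixed-point form: x = (x² + 2)/(2x)
x₀ = 1.57

x_1 = g(1.570000) = 1.421943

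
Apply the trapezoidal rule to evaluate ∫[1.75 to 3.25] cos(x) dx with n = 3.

f(x) = cos(x)
a = 1.75, b = 3.25, n = 3
h = (b - a)/n = 0.500000

Trapezoidal rule: (h/2)[f(x₀) + 2f(x₁) + 2f(x₂) + ... + f(xₙ)]

x_0 = 1.7500, f(x_0) = -0.178246, coefficient = 1
x_1 = 2.2500, f(x_1) = -0.628174, coefficient = 2
x_2 = 2.7500, f(x_2) = -0.924302, coefficient = 2
x_3 = 3.2500, f(x_3) = -0.994130, coefficient = 1

I ≈ (0.500000/2) × -4.277328 = -1.069332
Exact value: -1.092181
Error: 0.022849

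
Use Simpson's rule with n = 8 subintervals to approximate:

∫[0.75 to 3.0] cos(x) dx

f(x) = cos(x)
a = 0.75, b = 3.0, n = 8
h = (b - a)/n = 0.281250

Simpson's rule: (h/3)[f(x₀) + 4f(x₁) + 2f(x₂) + ... + f(xₙ)]

x_0 = 0.7500, f(x_0) = 0.731689, coefficient = 1
x_1 = 1.0312, f(x_1) = 0.513747, coefficient = 4
x_2 = 1.3125, f(x_2) = 0.255434, coefficient = 2
x_3 = 1.5938, f(x_3) = -0.022952, coefficient = 4
x_4 = 1.8750, f(x_4) = -0.299534, coefficient = 2
x_5 = 2.1562, f(x_5) = -0.552578, coefficient = 4
x_6 = 2.4375, f(x_6) = -0.762199, coefficient = 2
x_7 = 2.7188, f(x_7) = -0.911926, coefficient = 4
x_8 = 3.0000, f(x_8) = -0.989992, coefficient = 1

I ≈ (0.281250/3) × -5.765736 = -0.540538
Exact value: -0.540519
Error: 0.000019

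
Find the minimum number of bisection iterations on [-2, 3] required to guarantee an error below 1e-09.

We need (b-a)/2^n ≤ 1e-09
(3 - (-2))/2^n ≤ 1e-09
5/2^n ≤ 1e-09
2^n ≥ 5000000000
n ≥ log₂(5000000000) = 32.22
n ≥ 33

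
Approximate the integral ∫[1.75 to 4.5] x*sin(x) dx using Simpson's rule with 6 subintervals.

f(x) = x*sin(x)
a = 1.75, b = 4.5, n = 6
h = (b - a)/n = 0.458333

Simpson's rule: (h/3)[f(x₀) + 4f(x₁) + 2f(x₂) + ... + f(xₙ)]

x_0 = 1.7500, f(x_0) = 1.721975, coefficient = 1
x_1 = 2.2083, f(x_1) = 1.774538, coefficient = 4
x_2 = 2.6667, f(x_2) = 1.219394, coefficient = 2
x_3 = 3.1250, f(x_3) = 0.051850, coefficient = 4
x_4 = 3.5833, f(x_4) = -1.531924, coefficient = 2
x_5 = 4.0417, f(x_5) = -3.166132, coefficient = 4
x_6 = 4.5000, f(x_6) = -4.398886, coefficient = 1

I ≈ (0.458333/3) × -8.660951 = -1.323201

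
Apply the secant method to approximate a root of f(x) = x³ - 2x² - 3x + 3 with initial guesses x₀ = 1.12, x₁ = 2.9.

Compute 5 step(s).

f(x) = x³ - 2x² - 3x + 3
x₀ = 1.12, x₁ = 2.9

Secant formula: x_{n+1} = x_n - f(x_n)(x_n - x_{n-1})/(f(x_n) - f(x_{n-1}))

Iteration 1:
  f(1.120000) = -1.463872
  f(2.900000) = 1.869000
  x_2 = 2.900000 - 1.869000×(2.900000 - 1.120000)/(1.869000 - (-1.463872))
       = 1.901816
Iteration 2:
  f(2.900000) = 1.869000
  f(1.901816) = -3.060570
  x_3 = 1.901816 - (-3.060570)×(1.901816 - 2.900000)/(-3.060570 - 1.869000)
       = 2.521548
Iteration 3:
  f(1.901816) = -3.060570
  f(2.521548) = -1.248536
  x_4 = 2.521548 - (-1.248536)×(2.521548 - 1.901816)/(-1.248536 - (-3.060570))
       = 2.948558
Iteration 4:
  f(2.521548) = -1.248536
  f(2.948558) = 2.401088
  x_5 = 2.948558 - 2.401088×(2.948558 - 2.521548)/(2.401088 - (-1.248536))
       = 2.667628
Iteration 5:
  f(2.948558) = 2.401088
  f(2.667628) = -0.251883
  x_6 = 2.667628 - (-0.251883)×(2.667628 - 2.948558)/(-0.251883 - 2.401088)
       = 2.694301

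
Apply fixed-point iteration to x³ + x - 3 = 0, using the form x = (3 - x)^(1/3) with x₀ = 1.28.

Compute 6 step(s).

Equation: x³ + x - 3 = 0
Fixed-point form: x = (3 - x)^(1/3)
x₀ = 1.28

x_1 = g(1.280000) = 1.198145
x_2 = g(1.198145) = 1.216858
x_3 = g(1.216858) = 1.212631
x_4 = g(1.212631) = 1.213588
x_5 = g(1.213588) = 1.213372
x_6 = g(1.213372) = 1.213421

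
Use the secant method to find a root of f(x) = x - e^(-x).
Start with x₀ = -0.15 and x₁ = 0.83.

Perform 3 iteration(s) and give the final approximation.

f(x) = x - e^(-x)
x₀ = -0.15, x₁ = 0.83

Secant formula: x_{n+1} = x_n - f(x_n)(x_n - x_{n-1})/(f(x_n) - f(x_{n-1}))

Iteration 1:
  f(-0.150000) = -1.311834
  f(0.830000) = 0.393951
  x_2 = 0.830000 - 0.393951×(0.830000 - (-0.150000))/(0.393951 - (-1.311834))
       = 0.603669
Iteration 2:
  f(0.830000) = 0.393951
  f(0.603669) = 0.056868
  x_3 = 0.603669 - 0.056868×(0.603669 - 0.830000)/(0.056868 - 0.393951)
       = 0.565486
Iteration 3:
  f(0.603669) = 0.056868
  f(0.565486) = -0.002598
  x_4 = 0.565486 - (-0.002598)×(0.565486 - 0.603669)/(-0.002598 - 0.056868)
       = 0.567154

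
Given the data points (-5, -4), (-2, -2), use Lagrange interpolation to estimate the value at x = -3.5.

Lagrange interpolation formula:
P(x) = Σ yᵢ × Lᵢ(x)
where Lᵢ(x) = Π_{j≠i} (x - xⱼ)/(xᵢ - xⱼ)

L_0(-3.5) = (-3.5 - (-2))/(-5 - (-2)) = 0.500000
L_1(-3.5) = (-3.5 - (-5))/(-2 - (-5)) = 0.500000

P(-3.5) = (-4)×L_0(-3.5) + (-2)×L_1(-3.5)
P(-3.5) = -3.000000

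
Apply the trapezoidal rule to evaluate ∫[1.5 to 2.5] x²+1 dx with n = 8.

f(x) = x²+1
a = 1.5, b = 2.5, n = 8
h = (b - a)/n = 0.125000

Trapezoidal rule: (h/2)[f(x₀) + 2f(x₁) + 2f(x₂) + ... + f(xₙ)]

x_0 = 1.5000, f(x_0) = 3.250000, coefficient = 1
x_1 = 1.6250, f(x_1) = 3.640625, coefficient = 2
x_2 = 1.7500, f(x_2) = 4.062500, coefficient = 2
x_3 = 1.8750, f(x_3) = 4.515625, coefficient = 2
x_4 = 2.0000, f(x_4) = 5.000000, coefficient = 2
x_5 = 2.1250, f(x_5) = 5.515625, coefficient = 2
x_6 = 2.2500, f(x_6) = 6.062500, coefficient = 2
x_7 = 2.3750, f(x_7) = 6.640625, coefficient = 2
x_8 = 2.5000, f(x_8) = 7.250000, coefficient = 1

I ≈ (0.125000/2) × 81.375000 = 5.085938
Exact value: 5.083333
Error: 0.002604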